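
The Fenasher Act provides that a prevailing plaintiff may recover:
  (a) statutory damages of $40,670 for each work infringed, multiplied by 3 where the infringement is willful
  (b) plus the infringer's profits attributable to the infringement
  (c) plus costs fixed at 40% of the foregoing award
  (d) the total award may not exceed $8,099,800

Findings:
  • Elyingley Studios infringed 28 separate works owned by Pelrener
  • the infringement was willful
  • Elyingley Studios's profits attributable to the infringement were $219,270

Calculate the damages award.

Statutory damages: 28 × $40,670 = $1,138,760
Trebled: 3 × $1,138,760 = $3,416,280
Combined award: $3,416,280 + $219,270 = $3,635,550
Costs: 40% of $3,635,550 = $1,454,220
Award plus costs: $3,635,550 + $1,454,220 = $5,089,770
Cap at $8,099,800: $5,089,770 is within the cap, no reduction.

$5,089,770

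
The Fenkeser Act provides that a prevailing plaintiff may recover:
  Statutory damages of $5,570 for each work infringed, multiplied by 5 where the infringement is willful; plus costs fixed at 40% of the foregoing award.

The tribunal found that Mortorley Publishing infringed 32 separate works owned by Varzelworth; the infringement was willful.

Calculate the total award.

Statutory damages: 32 × $5,570 = $178,240
Multiplied by 5: 5 × $178,240 = $891,200
Costs: 40% of $891,200 = $356,480
Award plus costs: $891,200 + $356,480 = $1,247,680

$1,247,680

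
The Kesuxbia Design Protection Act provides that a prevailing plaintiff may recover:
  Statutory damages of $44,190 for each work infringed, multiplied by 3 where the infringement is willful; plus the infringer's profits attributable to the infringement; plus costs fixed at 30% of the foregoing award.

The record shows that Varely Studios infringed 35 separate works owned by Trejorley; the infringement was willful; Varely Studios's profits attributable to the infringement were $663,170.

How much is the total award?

Statutory damages: 35 × $44,190 = $1,546,650
Trebled: 3 × $1,546,650 = $4,639,950
Combined award: $4,639,950 + $663,170 = $5,303,120
Costs: 30% of $5,303,120 = $1,590,936
Award plus costs: $5,303,120 + $1,590,936 = $6,894,056

Award: $6,894,056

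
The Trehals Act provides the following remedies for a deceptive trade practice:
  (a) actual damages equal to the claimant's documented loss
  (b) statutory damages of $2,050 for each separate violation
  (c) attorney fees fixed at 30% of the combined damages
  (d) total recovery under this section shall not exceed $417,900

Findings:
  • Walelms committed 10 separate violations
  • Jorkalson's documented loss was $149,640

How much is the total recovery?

Statutory damages: 10 × $2,050 = $20,500
Combined damages: $149,640 + $20,500 = $170,140
Attorney fees: 30% of $170,140 = $51,042
Total before cap: $170,140 + $51,042 = $221,182
Cap at $417,900: $221,182 is within the cap, no reduction.

Total recovery: $221,182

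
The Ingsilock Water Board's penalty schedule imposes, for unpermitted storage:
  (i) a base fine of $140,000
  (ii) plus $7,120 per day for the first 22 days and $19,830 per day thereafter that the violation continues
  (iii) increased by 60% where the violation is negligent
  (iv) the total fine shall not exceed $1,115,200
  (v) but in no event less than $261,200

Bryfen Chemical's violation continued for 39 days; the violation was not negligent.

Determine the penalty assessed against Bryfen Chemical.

$633,750

First 22 days: 22 × $7,120 = $156,640
Remaining days: (39 − 22) × $19,830 = $337,110
Per-day component: $156,640 + $337,110 = $493,750
Base plus per-day: $140,000 + $493,750 = $633,750
The violation was not negligent: no 60% increase.
Cap at $1,115,200: $633,750 is within the cap, no reduction.
Minimum $261,200: $633,750 meets the minimum, no increase.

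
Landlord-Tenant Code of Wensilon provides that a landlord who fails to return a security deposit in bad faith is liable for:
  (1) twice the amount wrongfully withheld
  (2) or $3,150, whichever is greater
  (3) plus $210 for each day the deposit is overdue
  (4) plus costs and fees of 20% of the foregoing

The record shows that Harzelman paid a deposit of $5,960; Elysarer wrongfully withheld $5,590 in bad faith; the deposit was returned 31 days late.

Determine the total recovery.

Doubled: 2 × $5,590 = $11,180
Minimum $3,150: $11,180 meets the minimum, no increase.
Late-return penalty: 31 × $210 = $6,510
Damages plus late penalty: $11,180 + $6,510 = $17,690
Costs and fees: 20% of $17,690 = $3,538
Total recovery: $17,690 + $3,538 = $21,228

$21,228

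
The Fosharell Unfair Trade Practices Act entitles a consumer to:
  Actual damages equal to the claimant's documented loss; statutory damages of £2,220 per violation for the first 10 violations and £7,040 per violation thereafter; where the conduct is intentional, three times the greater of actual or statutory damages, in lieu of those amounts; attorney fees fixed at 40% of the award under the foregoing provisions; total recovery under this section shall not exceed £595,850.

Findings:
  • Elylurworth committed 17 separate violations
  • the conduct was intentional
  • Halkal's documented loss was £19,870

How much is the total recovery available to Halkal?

£300,216

First 10 violations: 10 × £2,220 = £22,200
Remaining violations: (17 − 10) × £7,040 = £49,280
Statutory damages: £22,200 + £49,280 = £71,480
Greater of actual damages (£19,870) or statutory damages (£71,480): £71,480
Trebled: 3 × £71,480 = £214,440
Attorney fees: 40% of £214,440 = £85,776
Total before cap: £214,440 + £85,776 = £300,216
Cap at £595,850: £300,216 is within the cap, no reduction.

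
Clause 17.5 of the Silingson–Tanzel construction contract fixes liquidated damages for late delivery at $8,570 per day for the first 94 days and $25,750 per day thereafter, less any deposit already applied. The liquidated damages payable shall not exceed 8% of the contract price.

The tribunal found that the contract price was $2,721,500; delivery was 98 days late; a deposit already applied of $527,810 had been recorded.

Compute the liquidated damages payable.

$217,720

First 94 days: 94 × $8,570 = $805,580
Remaining days: (98 − 94) × $25,750 = $103,000
Accrued per-day damages: $805,580 + $103,000 = $908,580
Less deposit already applied: $908,580 − $527,810 = $380,770
Cap: 8% of $2,721,500 = $217,720
Cap at $217,720: $380,770 exceeds the cap → $217,720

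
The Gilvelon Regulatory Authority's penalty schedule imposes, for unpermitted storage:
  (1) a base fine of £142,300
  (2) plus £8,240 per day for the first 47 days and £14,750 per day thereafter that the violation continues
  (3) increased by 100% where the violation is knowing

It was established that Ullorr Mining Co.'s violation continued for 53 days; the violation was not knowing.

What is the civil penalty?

First 47 days: 47 × £8,240 = £387,280
Remaining days: (53 − 47) × £14,750 = £88,500
Per-day component: £387,280 + £88,500 = £475,780
Base plus per-day: £142,300 + £475,780 = £618,080
The violation was not knowing: no 100% increase.

£618,080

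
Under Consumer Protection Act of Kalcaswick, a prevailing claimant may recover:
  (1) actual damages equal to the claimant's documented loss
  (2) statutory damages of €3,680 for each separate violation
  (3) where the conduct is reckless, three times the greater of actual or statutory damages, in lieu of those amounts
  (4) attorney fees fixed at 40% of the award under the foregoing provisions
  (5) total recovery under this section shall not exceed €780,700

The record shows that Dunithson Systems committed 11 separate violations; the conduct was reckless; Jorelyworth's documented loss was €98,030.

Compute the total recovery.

Statutory damages: 11 × €3,680 = €40,480
Greater of actual damages (€98,030) or statutory damages (€40,480): €98,030
Trebled: 3 × €98,030 = €294,090
Attorney fees: 40% of €294,090 = €117,636
Total before cap: €294,090 + €117,636 = €411,726
Cap at €780,700: €411,726 is within the cap, no reduction.

€411,726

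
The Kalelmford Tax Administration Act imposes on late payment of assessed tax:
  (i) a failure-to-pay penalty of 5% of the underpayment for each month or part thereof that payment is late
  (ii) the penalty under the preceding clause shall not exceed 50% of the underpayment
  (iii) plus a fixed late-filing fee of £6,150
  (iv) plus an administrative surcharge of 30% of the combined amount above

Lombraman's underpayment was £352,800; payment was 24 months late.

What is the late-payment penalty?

£237,315

Accrued rate: 5% × 24 = 120%, capped at 50% → 50%
Failure-to-pay penalty: 50% of £352,800 = £176,400
Penalty before surcharge: £176,400 + £6,150 = £182,550
Administrative surcharge: 30% of £182,550 = £54,765
Total penalty: £182,550 + £54,765 = £237,315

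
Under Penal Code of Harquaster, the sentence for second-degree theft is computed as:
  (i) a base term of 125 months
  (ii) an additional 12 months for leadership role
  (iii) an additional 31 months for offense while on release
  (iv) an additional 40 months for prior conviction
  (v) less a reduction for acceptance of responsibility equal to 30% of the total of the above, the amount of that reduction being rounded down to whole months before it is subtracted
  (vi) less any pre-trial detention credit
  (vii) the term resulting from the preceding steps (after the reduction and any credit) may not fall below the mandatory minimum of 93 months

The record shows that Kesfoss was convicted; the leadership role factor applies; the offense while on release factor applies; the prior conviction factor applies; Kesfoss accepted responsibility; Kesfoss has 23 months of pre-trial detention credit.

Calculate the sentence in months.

Leadership role enhancement: +12 months
Offense while on release enhancement: +31 months
Prior conviction enhancement: +40 months
Adjusted term: 125 months + 12 months + 31 months + 40 months = 208 months
Acceptance of responsibility reduction: 30% of 208 months = 62 months (rounded down)
After reduction: 208 − 62 = 146 months
Less pre-trial detention credit: 146 months − 23 months = 123 months
Minimum 93 months: 123 months meets the minimum, no increase.

123 months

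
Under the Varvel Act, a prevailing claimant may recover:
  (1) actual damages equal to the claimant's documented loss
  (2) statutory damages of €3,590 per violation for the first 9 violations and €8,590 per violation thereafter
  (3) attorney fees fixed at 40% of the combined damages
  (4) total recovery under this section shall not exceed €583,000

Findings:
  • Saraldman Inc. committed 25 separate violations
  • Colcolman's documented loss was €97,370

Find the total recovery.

First 9 violations: 9 × €3,590 = €32,310
Remaining violations: (25 − 9) × €8,590 = €137,440
Statutory damages: €32,310 + €137,440 = €169,750
Combined damages: €97,370 + €169,750 = €267,120
Attorney fees: 40% of €267,120 = €106,848
Total before cap: €267,120 + €106,848 = €373,968
Cap at €583,000: €373,968 is within the cap, no reduction.

€373,968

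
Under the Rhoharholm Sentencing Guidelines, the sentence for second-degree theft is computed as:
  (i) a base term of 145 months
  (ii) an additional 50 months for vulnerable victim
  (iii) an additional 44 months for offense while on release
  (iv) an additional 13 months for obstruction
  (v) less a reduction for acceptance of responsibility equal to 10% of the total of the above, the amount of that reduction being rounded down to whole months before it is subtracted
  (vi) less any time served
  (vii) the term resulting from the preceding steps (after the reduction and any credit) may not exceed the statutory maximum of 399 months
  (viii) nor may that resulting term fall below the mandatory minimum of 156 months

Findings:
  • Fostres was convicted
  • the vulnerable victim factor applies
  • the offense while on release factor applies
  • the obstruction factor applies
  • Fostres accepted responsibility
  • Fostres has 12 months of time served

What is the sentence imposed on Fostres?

Vulnerable victim enhancement: +50 months
Offense while on release enhancement: +44 months
Obstruction enhancement: +13 months
Adjusted term: 145 months + 50 months + 44 months + 13 months = 252 months
Acceptance of responsibility reduction: 10% of 252 months = 25 months (rounded down)
After reduction: 252 − 25 = 227 months
Less time served: 227 months − 12 months = 215 months
Cap at 399 months: 215 months is within the cap, no reduction.
Minimum 156 months: 215 months meets the minimum, no increase.

215 months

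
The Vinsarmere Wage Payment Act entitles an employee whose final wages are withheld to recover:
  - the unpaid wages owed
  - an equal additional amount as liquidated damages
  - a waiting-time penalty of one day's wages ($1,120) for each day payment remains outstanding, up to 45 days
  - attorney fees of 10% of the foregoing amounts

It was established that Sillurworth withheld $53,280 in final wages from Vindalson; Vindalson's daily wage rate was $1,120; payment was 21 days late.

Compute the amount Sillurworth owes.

$143,088

Liquidated damages (equal amount): $53,280
Penalty days: min(21, 45) = 21
Waiting-time penalty: 21 × $1,120 = $23,520
Subtotal: $53,280 + $53,280 + $23,520 = $130,080
Attorney fees: 10% of $130,080 = $13,008
Total award: $130,080 + $13,008 = $143,088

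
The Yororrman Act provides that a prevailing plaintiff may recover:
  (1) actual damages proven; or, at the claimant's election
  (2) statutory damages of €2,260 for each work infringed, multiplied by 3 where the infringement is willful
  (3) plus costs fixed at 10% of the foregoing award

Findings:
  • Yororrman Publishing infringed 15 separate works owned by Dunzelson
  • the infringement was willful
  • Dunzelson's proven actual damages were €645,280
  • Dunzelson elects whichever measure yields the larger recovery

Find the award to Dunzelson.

Statutory damages: 15 × €2,260 = €33,900
Trebled: 3 × €33,900 = €101,700
Greater of actual damages (€645,280) or enhanced statutory damages (€101,700): €645,280
Costs: 10% of €645,280 = €64,528
Award plus costs: €645,280 + €64,528 = €709,808

€709,808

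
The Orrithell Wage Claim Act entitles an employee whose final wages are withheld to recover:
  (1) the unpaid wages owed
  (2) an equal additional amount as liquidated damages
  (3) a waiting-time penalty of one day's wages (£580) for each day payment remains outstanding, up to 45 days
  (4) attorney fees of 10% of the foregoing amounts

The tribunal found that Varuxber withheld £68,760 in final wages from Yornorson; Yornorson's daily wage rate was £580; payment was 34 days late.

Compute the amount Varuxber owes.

Liquidated damages (equal amount): £68,760
Penalty days: min(34, 45) = 34
Waiting-time penalty: 34 × £580 = £19,720
Subtotal: £68,760 + £68,760 + £19,720 = £157,240
Attorney fees: 10% of £157,240 = £15,724
Total award: £157,240 + £15,724 = £172,964

Total award: £172,964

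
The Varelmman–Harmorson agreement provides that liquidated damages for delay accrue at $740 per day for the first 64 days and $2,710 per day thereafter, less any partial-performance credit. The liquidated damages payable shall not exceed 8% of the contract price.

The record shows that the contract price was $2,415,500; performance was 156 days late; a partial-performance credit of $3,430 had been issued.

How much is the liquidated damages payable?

First 64 days: 64 × $740 = $47,360
Remaining days: (156 − 64) × $2,710 = $249,320
Accrued per-day damages: $47,360 + $249,320 = $296,680
Less partial-performance credit: $296,680 − $3,430 = $293,250
Cap: 8% of $2,415,500 = $193,240
Cap at $193,240: $293,250 exceeds the cap → $193,240

$193,240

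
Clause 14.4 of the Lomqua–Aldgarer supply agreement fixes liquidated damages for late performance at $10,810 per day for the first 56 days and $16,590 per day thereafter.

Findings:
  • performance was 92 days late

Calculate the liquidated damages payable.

$1,202,600

First 56 days: 56 × $10,810 = $605,360
Remaining days: (92 − 56) × $16,590 = $597,240
Accrued per-day damages: $605,360 + $597,240 = $1,202,600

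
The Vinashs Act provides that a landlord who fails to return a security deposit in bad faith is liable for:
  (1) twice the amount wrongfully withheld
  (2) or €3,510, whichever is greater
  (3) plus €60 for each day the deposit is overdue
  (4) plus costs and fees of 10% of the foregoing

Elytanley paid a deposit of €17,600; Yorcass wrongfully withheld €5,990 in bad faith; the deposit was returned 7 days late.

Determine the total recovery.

€13,640

Doubled: 2 × €5,990 = €11,980
Minimum €3,510: €11,980 meets the minimum, no increase.
Late-return penalty: 7 × €60 = €420
Damages plus late penalty: €11,980 + €420 = €12,400
Costs and fees: 10% of €12,400 = €1,240
Total recovery: €12,400 + €1,240 = €13,640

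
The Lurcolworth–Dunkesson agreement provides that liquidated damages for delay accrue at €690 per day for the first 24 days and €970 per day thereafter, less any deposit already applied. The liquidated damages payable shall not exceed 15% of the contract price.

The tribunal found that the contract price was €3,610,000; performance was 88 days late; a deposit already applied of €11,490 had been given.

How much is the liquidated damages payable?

€67,150

First 24 days: 24 × €690 = €16,560
Remaining days: (88 − 24) × €970 = €62,080
Accrued per-day damages: €16,560 + €62,080 = €78,640
Less deposit already applied: €78,640 − €11,490 = €67,150
Cap: 15% of €3,610,000 = €541,500
Cap at €541,500: €67,150 is within the cap, no reduction.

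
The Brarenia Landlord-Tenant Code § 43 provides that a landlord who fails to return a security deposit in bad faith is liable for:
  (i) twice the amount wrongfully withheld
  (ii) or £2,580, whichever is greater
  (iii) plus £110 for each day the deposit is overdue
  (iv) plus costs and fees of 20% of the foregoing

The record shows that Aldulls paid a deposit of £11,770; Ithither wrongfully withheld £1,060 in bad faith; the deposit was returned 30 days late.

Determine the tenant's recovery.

£7,056

Doubled: 2 × £1,060 = £2,120
Minimum £2,580: £2,120 is below the minimum → £2,580
Late-return penalty: 30 × £110 = £3,300
Damages plus late penalty: £2,580 + £3,300 = £5,880
Costs and fees: 20% of £5,880 = £1,176
Total recovery: £5,880 + £1,176 = £7,056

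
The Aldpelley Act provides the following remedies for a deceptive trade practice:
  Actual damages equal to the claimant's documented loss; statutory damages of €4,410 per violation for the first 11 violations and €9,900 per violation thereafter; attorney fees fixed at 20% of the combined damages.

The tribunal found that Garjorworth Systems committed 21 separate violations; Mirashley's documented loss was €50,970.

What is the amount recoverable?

First 11 violations: 11 × €4,410 = €48,510
Remaining violations: (21 − 11) × €9,900 = €99,000
Statutory damages: €48,510 + €99,000 = €147,510
Combined damages: €50,970 + €147,510 = €198,480
Attorney fees: 20% of €198,480 = €39,696
Total recovery: €198,480 + €39,696 = €238,176

Total recovery: €238,176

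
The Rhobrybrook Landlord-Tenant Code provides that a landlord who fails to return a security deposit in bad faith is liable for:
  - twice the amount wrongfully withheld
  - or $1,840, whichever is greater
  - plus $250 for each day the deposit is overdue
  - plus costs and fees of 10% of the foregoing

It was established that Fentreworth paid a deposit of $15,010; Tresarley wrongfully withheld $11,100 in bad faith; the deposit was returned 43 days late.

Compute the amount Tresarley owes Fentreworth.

Doubled: 2 × $11,100 = $22,200
Minimum $1,840: $22,200 meets the minimum, no increase.
Late-return penalty: 43 × $250 = $10,750
Damages plus late penalty: $22,200 + $10,750 = $32,950
Costs and fees: 10% of $32,950 = $3,295
Total recovery: $32,950 + $3,295 = $36,245

Recovery: $36,245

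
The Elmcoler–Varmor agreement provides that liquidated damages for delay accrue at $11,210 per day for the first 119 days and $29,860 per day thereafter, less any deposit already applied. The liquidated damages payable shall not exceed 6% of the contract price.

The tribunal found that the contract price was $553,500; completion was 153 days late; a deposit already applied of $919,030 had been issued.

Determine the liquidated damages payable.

$33,210

First 119 days: 119 × $11,210 = $1,333,990
Remaining days: (153 − 119) × $29,860 = $1,015,240
Accrued per-day damages: $1,333,990 + $1,015,240 = $2,349,230
Less deposit already applied: $2,349,230 − $919,030 = $1,430,200
Cap: 6% of $553,500 = $33,210
Cap at $33,210: $1,430,200 exceeds the cap → $33,210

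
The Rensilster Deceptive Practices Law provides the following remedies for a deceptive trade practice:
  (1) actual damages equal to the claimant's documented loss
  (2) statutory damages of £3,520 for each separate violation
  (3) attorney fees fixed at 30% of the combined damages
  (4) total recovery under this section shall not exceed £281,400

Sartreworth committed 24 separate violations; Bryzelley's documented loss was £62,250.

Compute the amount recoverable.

Statutory damages: 24 × £3,520 = £84,480
Combined damages: £62,250 + £84,480 = £146,730
Attorney fees: 30% of £146,730 = £44,019
Total before cap: £146,730 + £44,019 = £190,749
Cap at £281,400: £190,749 is within the cap, no reduction.

£190,749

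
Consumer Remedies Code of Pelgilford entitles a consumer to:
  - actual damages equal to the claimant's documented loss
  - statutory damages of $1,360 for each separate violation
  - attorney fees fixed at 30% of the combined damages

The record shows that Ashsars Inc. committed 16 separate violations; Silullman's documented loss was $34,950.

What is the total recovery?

Statutory damages: 16 × $1,360 = $21,760
Combined damages: $34,950 + $21,760 = $56,710
Attorney fees: 30% of $56,710 = $17,013
Total recovery: $56,710 + $17,013 = $73,723

Total recovery: $73,723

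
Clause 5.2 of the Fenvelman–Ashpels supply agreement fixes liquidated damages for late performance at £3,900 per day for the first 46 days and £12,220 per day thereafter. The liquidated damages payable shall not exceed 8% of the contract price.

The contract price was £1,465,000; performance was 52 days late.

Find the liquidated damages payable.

Liquidated damages: £117,200

First 46 days: 46 × £3,900 = £179,400
Remaining days: (52 − 46) × £12,220 = £73,320
Accrued per-day damages: £179,400 + £73,320 = £252,720
Cap: 8% of £1,465,000 = £117,200
Cap at £117,200: £252,720 exceeds the cap → £117,200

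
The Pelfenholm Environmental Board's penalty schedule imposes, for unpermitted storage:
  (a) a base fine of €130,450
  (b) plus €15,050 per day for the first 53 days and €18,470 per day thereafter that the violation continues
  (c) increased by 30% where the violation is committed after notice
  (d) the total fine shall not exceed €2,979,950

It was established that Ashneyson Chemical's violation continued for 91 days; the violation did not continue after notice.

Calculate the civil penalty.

€1,629,960

First 53 days: 53 × €15,050 = €797,650
Remaining days: (91 − 53) × €18,470 = €701,860
Per-day component: €797,650 + €701,860 = €1,499,510
Base plus per-day: €130,450 + €1,499,510 = €1,629,960
The violation did not continue after notice: no 30% increase.
Cap at €2,979,950: €1,629,960 is within the cap, no reduction.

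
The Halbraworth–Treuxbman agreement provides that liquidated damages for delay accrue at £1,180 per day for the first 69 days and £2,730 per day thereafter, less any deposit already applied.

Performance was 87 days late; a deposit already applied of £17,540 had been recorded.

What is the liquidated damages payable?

First 69 days: 69 × £1,180 = £81,420
Remaining days: (87 − 69) × £2,730 = £49,140
Accrued per-day damages: £81,420 + £49,140 = £130,560
Less deposit already applied: £130,560 − £17,540 = £113,020

Liquidated damages: £113,020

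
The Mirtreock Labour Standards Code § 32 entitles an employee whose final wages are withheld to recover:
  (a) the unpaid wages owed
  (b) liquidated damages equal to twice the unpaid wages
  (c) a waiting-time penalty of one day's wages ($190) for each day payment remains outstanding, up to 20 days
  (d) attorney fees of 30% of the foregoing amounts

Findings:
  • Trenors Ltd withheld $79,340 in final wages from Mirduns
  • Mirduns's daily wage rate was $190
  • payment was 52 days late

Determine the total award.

$314,366

Doubled: 2 × $79,340 = $158,680
Penalty days: min(52, 20) = 20
Waiting-time penalty: 20 × $190 = $3,800
Subtotal: $79,340 + $158,680 + $3,800 = $241,820
Attorney fees: 30% of $241,820 = $72,546
Total award: $241,820 + $72,546 = $314,366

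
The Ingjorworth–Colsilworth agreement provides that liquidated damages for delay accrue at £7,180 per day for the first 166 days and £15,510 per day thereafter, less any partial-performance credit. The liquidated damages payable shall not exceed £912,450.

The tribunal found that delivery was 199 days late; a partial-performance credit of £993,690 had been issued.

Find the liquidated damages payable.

First 166 days: 166 × £7,180 = £1,191,880
Remaining days: (199 − 166) × £15,510 = £511,830
Accrued per-day damages: £1,191,880 + £511,830 = £1,703,710
Less partial-performance credit: £1,703,710 − £993,690 = £710,020
Cap at £912,450: £710,020 is within the cap, no reduction.

£710,020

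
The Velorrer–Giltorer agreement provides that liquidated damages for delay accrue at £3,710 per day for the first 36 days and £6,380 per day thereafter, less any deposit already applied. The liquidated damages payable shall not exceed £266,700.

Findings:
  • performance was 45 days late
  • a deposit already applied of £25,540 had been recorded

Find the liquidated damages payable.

First 36 days: 36 × £3,710 = £133,560
Remaining days: (45 − 36) × £6,380 = £57,420
Accrued per-day damages: £133,560 + £57,420 = £190,980
Less deposit already applied: £190,980 − £25,540 = £165,440
Cap at £266,700: £165,440 is within the cap, no reduction.

Liquidated damages: £165,440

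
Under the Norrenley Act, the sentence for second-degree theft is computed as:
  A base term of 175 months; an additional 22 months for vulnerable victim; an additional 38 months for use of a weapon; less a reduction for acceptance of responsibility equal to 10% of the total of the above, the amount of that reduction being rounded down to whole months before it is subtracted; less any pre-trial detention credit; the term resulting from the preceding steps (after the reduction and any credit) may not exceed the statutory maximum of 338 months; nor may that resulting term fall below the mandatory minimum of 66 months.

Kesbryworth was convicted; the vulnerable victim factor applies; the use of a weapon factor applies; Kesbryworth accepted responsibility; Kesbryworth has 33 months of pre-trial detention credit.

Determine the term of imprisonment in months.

Vulnerable victim enhancement: +22 months
Use of a weapon enhancement: +38 months
Adjusted term: 175 months + 22 months + 38 months = 235 months
Acceptance of responsibility reduction: 10% of 235 months = 23 months (rounded down)
After reduction: 235 − 23 = 212 months
Less pre-trial detention credit: 212 months − 33 months = 179 months
Cap at 338 months: 179 months is within the cap, no reduction.
Minimum 66 months: 179 months meets the minimum, no increase.

179 months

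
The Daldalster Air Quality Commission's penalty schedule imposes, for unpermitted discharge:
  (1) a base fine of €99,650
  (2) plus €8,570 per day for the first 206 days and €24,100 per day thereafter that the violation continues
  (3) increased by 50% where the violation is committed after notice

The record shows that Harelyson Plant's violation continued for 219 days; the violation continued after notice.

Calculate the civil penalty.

Civil penalty: €3,267,555

First 206 days: 206 × €8,570 = €1,765,420
Remaining days: (219 − 206) × €24,100 = €313,300
Per-day component: €1,765,420 + €313,300 = €2,078,720
Base plus per-day: €99,650 + €2,078,720 = €2,178,370
Enhancement: 50% of €2,178,370 = €1,089,185
Enhanced fine: €2,178,370 + €1,089,185 = €3,267,555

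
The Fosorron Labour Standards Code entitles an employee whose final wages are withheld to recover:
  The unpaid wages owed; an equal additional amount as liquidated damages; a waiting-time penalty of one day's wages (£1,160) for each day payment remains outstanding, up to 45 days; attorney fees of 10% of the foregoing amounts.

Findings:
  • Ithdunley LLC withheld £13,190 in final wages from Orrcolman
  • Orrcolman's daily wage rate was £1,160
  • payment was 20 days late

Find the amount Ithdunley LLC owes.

Liquidated damages (equal amount): £13,190
Penalty days: min(20, 45) = 20
Waiting-time penalty: 20 × £1,160 = £23,200
Subtotal: £13,190 + £13,190 + £23,200 = £49,580
Attorney fees: 10% of £49,580 = £4,958
Total award: £49,580 + £4,958 = £54,538

Total award: £54,538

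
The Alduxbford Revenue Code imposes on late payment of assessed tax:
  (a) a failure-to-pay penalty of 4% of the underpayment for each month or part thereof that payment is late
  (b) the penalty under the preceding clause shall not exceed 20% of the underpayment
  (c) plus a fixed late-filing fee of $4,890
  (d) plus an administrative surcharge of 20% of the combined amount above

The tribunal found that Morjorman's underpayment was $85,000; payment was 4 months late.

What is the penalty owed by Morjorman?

$22,188

Accrued rate: 4% × 4 = 16%, capped at 20% → 16%
Failure-to-pay penalty: 16% of $85,000 = $13,600
Penalty before surcharge: $13,600 + $4,890 = $18,490
Administrative surcharge: 20% of $18,490 = $3,698
Total penalty: $18,490 + $3,698 = $22,188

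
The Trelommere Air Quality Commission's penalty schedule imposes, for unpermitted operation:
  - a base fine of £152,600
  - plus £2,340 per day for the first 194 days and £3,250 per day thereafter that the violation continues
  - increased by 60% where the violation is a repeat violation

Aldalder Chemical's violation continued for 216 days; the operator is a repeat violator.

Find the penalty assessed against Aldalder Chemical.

£1,084,896

First 194 days: 194 × £2,340 = £453,960
Remaining days: (216 − 194) × £3,250 = £71,500
Per-day component: £453,960 + £71,500 = £525,460
Base plus per-day: £152,600 + £525,460 = £678,060
Enhancement: 60% of £678,060 = £406,836
Enhanced fine: £678,060 + £406,836 = £1,084,896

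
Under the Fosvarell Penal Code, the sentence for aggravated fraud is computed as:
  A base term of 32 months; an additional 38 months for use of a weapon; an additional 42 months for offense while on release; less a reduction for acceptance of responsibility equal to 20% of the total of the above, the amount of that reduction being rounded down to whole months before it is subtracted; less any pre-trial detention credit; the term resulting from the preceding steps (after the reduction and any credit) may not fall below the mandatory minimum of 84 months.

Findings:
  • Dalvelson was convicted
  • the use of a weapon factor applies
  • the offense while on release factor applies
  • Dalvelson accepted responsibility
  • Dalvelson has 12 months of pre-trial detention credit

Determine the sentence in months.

Use of a weapon enhancement: +38 months
Offense while on release enhancement: +42 months
Adjusted term: 32 months + 38 months + 42 months = 112 months
Acceptance of responsibility reduction: 20% of 112 months = 22 months (rounded down)
After reduction: 112 − 22 = 90 months
Less pre-trial detention credit: 90 months − 12 months = 78 months
Minimum 84 months: 78 months is below the minimum → 84 months

84 months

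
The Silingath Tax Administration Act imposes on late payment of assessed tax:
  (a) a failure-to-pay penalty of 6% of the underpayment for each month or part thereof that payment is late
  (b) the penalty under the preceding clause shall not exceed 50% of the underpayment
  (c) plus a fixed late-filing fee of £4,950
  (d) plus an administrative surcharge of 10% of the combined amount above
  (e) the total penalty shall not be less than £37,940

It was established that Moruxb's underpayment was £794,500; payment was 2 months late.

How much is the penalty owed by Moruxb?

Accrued rate: 6% × 2 = 12%, capped at 50% → 12%
Failure-to-pay penalty: 12% of £794,500 = £95,340
Penalty before surcharge: £95,340 + £4,950 = £100,290
Administrative surcharge: 10% of £100,290 = £10,029
Total penalty: £100,290 + £10,029 = £110,319
Minimum £37,940: £110,319 meets the minimum, no increase.

£110,319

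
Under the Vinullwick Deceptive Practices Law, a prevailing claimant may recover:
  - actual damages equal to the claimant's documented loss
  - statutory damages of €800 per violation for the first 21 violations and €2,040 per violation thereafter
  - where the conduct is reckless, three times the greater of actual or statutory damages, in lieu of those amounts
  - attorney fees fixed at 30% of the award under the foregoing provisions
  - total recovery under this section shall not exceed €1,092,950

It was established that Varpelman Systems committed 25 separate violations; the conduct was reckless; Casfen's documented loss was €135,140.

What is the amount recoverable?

Total recovery: €527,046

First 21 violations: 21 × €800 = €16,800
Remaining violations: (25 − 21) × €2,040 = €8,160
Statutory damages: €16,800 + €8,160 = €24,960
Greater of actual damages (€135,140) or statutory damages (€24,960): €135,140
Trebled: 3 × €135,140 = €405,420
Attorney fees: 30% of €405,420 = €121,626
Total before cap: €405,420 + €121,626 = €527,046
Cap at €1,092,950: €527,046 is within the cap, no reduction.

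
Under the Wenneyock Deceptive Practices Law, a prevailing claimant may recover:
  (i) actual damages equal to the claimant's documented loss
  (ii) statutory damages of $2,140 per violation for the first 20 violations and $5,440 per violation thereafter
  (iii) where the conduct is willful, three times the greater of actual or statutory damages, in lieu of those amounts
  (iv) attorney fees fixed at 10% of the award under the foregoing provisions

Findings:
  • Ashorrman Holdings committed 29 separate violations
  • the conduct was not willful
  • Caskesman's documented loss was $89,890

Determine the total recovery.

$199,815

First 20 violations: 20 × $2,140 = $42,800
Remaining violations: (29 − 20) × $5,440 = $48,960
Statutory damages: $42,800 + $48,960 = $91,760
Conduct not willful: the in-lieu enhancement does not apply.
Actual plus statutory damages: $89,890 + $91,760 = $181,650
Attorney fees: 10% of $181,650 = $18,165
Total recovery: $181,650 + $18,165 = $199,815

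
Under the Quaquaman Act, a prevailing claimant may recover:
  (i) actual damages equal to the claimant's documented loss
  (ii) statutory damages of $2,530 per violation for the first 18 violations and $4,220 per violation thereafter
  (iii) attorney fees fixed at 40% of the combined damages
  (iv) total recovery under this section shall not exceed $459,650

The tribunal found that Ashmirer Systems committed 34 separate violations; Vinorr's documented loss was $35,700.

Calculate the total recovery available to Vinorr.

$208,264

First 18 violations: 18 × $2,530 = $45,540
Remaining violations: (34 − 18) × $4,220 = $67,520
Statutory damages: $45,540 + $67,520 = $113,060
Combined damages: $35,700 + $113,060 = $148,760
Attorney fees: 40% of $148,760 = $59,504
Total before cap: $148,760 + $59,504 = $208,264
Cap at $459,650: $208,264 is within the cap, no reduction.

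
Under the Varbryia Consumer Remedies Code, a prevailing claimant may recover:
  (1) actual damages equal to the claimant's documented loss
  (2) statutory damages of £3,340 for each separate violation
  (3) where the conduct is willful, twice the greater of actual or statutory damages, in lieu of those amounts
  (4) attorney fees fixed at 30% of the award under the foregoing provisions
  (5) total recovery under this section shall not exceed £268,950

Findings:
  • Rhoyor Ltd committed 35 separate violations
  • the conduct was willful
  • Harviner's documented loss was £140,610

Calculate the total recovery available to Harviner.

Statutory damages: 35 × £3,340 = £116,900
Greater of actual damages (£140,610) or statutory damages (£116,900): £140,610
Doubled: 2 × £140,610 = £281,220
Attorney fees: 30% of £281,220 = £84,366
Total before cap: £281,220 + £84,366 = £365,586
Cap at £268,950: £365,586 exceeds the cap → £268,950

£268,950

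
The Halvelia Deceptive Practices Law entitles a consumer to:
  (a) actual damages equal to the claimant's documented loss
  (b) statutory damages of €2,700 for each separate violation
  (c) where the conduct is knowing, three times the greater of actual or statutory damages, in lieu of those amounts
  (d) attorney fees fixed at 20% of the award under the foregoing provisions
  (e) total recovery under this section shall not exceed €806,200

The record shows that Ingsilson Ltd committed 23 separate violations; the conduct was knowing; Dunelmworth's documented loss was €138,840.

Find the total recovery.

€499,824

Statutory damages: 23 × €2,700 = €62,100
Greater of actual damages (€138,840) or statutory damages (€62,100): €138,840
Trebled: 3 × €138,840 = €416,520
Attorney fees: 20% of €416,520 = €83,304
Total before cap: €416,520 + €83,304 = €499,824
Cap at €806,200: €499,824 is within the cap, no reduction.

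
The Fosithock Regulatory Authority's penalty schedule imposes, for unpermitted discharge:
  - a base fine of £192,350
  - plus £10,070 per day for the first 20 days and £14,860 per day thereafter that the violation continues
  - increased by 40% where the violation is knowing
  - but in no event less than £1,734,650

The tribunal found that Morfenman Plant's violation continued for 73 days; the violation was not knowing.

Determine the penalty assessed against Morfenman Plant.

£1,734,650

First 20 days: 20 × £10,070 = £201,400
Remaining days: (73 − 20) × £14,860 = £787,580
Per-day component: £201,400 + £787,580 = £988,980
Base plus per-day: £192,350 + £988,980 = £1,181,330
The violation was not knowing: no 40% increase.
Minimum £1,734,650: £1,181,330 is below the minimum → £1,734,650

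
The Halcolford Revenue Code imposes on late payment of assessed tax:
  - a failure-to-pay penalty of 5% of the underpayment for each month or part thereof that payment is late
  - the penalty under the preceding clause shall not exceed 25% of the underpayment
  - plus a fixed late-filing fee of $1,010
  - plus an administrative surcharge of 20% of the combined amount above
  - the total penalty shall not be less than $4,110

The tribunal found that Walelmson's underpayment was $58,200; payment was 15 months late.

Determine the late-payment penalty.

Accrued rate: 5% × 15 = 75%, capped at 25% → 25%
Failure-to-pay penalty: 25% of $58,200 = $14,550
Penalty before surcharge: $14,550 + $1,010 = $15,560
Administrative surcharge: 20% of $15,560 = $3,112
Total penalty: $15,560 + $3,112 = $18,672
Minimum $4,110: $18,672 meets the minimum, no increase.

$18,672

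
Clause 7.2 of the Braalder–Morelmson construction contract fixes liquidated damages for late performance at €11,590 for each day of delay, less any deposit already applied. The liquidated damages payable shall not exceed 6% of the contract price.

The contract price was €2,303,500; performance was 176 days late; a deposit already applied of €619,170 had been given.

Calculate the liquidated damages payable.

Per-day damages: 176 × €11,590 = €2,039,840
Less deposit already applied: €2,039,840 − €619,170 = €1,420,670
Cap: 6% of €2,303,500 = €138,210
Cap at €138,210: €1,420,670 exceeds the cap → €138,210

Liquidated damages: €138,210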